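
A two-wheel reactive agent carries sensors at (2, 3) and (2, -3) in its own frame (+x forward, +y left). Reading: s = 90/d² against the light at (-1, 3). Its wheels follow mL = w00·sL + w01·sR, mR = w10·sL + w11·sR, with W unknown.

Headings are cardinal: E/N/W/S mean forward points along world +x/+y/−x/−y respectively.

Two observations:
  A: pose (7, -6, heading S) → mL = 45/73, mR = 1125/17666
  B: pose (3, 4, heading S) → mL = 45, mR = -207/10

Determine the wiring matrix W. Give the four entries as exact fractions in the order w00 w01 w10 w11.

obs A: pose=(7,-6,S) → sL=45/121, sR=45/73, mL=45/73, mR=1125/17666
obs B: pose=(3,4,S) → sL=9/5, sR=45, mL=45, mR=-207/10
sensor matrix S = [[45/121, 45/73], [9/5, 45]]; det S = 138024/8833
solve [mL_A; mL_B] = S·[w00; w01] and [mR_A; mR_B] = S·[w10; w11]:
  w00 = 0, w01 = 1, w10 = 1, w11 = -1/2

0 1 1 -1/2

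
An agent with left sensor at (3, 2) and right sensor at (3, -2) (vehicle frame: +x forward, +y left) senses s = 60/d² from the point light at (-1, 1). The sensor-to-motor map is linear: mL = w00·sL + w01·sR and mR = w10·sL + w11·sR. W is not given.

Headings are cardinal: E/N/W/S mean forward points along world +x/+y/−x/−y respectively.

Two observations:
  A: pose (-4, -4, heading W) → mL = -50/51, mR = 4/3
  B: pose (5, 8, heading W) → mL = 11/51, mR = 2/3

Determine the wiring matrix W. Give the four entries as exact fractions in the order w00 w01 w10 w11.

obs A: pose=(-4,-4,W) → sL=12/17, sR=4/3, mL=-50/51, mR=4/3
obs B: pose=(5,8,W) → sL=30/17, sR=2/3, mL=11/51, mR=2/3
sensor matrix S = [[12/17, 4/3], [30/17, 2/3]]; det S = -32/17
solve [mL_A; mL_B] = S·[w00; w01] and [mR_A; mR_B] = S·[w10; w11]:
  w00 = 1/2, w01 = -1, w10 = 0, w11 = 1

1/2 -1 0 1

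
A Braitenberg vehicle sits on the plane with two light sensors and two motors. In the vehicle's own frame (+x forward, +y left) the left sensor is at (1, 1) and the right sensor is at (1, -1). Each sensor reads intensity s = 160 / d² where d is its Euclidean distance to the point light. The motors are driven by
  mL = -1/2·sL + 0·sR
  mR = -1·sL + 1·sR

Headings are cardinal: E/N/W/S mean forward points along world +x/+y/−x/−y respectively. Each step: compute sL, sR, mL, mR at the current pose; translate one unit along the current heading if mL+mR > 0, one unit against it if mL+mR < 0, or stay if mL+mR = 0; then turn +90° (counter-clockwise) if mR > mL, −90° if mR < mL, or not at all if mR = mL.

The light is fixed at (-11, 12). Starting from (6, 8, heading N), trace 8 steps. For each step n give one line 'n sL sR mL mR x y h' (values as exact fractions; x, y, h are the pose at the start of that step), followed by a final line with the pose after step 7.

n=0: pose=(6,8,N); sL=32/53, sR=160/333; mL=-16/53, mR=-2176/17649; mL+mR=-7504/17649 → advance -1; mR−mL=3152/17649 → turn +1·90°
n=1: pose=(6,7,W); sL=40/73, sR=10/17; mL=-20/73, mR=50/1241; mL+mR=-290/1241 → advance -1; mR−mL=390/1241 → turn +1·90°
n=2: pose=(7,7,S); sL=160/397, sR=32/65; mL=-80/397, mR=2304/25805; mL+mR=-2896/25805 → advance -1; mR−mL=7504/25805 → turn +1·90°
n=3: pose=(7,8,E); sL=16/37, sR=80/193; mL=-8/37, mR=-128/7141; mL+mR=-1672/7141 → advance -1; mR−mL=1416/7141 → turn +1·90°
n=4: pose=(6,8,N); sL=32/53, sR=160/333; mL=-16/53, mR=-2176/17649; mL+mR=-7504/17649 → advance -1; mR−mL=3152/17649 → turn +1·90°
n=5: pose=(6,7,W); sL=40/73, sR=10/17; mL=-20/73, mR=50/1241; mL+mR=-290/1241 → advance -1; mR−mL=390/1241 → turn +1·90°
n=6: pose=(7,7,S); sL=160/397, sR=32/65; mL=-80/397, mR=2304/25805; mL+mR=-2896/25805 → advance -1; mR−mL=7504/25805 → turn +1·90°
n=7: pose=(7,8,E); sL=16/37, sR=80/193; mL=-8/37, mR=-128/7141; mL+mR=-1672/7141 → advance -1; mR−mL=1416/7141 → turn +1·90°

0 32/53 160/333 -16/53 -2176/17649 6 8 N
1 40/73 10/17 -20/73 50/1241 6 7 W
2 160/397 32/65 -80/397 2304/25805 7 7 S
3 16/37 80/193 -8/37 -128/7141 7 8 E
4 32/53 160/333 -16/53 -2176/17649 6 8 N
5 40/73 10/17 -20/73 50/1241 6 7 W
6 160/397 32/65 -80/397 2304/25805 7 7 S
7 16/37 80/193 -8/37 -128/7141 7 8 E
final 6 8 N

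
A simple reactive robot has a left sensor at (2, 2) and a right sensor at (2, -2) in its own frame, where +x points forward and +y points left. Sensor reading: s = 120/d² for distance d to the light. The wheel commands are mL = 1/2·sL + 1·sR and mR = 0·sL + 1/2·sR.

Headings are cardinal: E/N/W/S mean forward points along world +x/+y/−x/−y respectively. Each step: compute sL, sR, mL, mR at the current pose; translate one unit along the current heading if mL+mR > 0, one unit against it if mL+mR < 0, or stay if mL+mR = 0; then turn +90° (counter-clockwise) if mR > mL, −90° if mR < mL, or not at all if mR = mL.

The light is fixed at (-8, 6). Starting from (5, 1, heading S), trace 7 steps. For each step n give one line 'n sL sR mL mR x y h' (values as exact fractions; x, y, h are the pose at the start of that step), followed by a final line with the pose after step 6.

n=0: pose=(5,1,S); sL=60/137, sR=12/17; mL=2154/2329, mR=6/17; mL+mR=2976/2329 → advance +1; mR−mL=-1332/2329 → turn -1·90°
n=1: pose=(5,0,W); sL=24/37, sR=120/137; mL=6084/5069, mR=60/137; mL+mR=8304/5069 → advance +1; mR−mL=-3864/5069 → turn -1·90°
n=2: pose=(4,0,N); sL=30/29, sR=30/53; mL=1665/1537, mR=15/53; mL+mR=2100/1537 → advance +1; mR−mL=-1230/1537 → turn -1·90°
n=3: pose=(4,1,E); sL=24/41, sR=24/49; mL=1572/2009, mR=12/49; mL+mR=2064/2009 → advance +1; mR−mL=-1080/2009 → turn -1·90°
n=4: pose=(5,1,S); sL=60/137, sR=12/17; mL=2154/2329, mR=6/17; mL+mR=2976/2329 → advance +1; mR−mL=-1332/2329 → turn -1·90°
n=5: pose=(5,0,W); sL=24/37, sR=120/137; mL=6084/5069, mR=60/137; mL+mR=8304/5069 → advance +1; mR−mL=-3864/5069 → turn -1·90°
n=6: pose=(4,0,N); sL=30/29, sR=30/53; mL=1665/1537, mR=15/53; mL+mR=2100/1537 → advance +1; mR−mL=-1230/1537 → turn -1·90°

0 60/137 12/17 2154/2329 6/17 5 1 S
1 24/37 120/137 6084/5069 60/137 5 0 W
2 30/29 30/53 1665/1537 15/53 4 0 N
3 24/41 24/49 1572/2009 12/49 4 1 E
4 60/137 12/17 2154/2329 6/17 5 1 S
5 24/37 120/137 6084/5069 60/137 5 0 W
6 30/29 30/53 1665/1537 15/53 4 0 N
final 4 1 E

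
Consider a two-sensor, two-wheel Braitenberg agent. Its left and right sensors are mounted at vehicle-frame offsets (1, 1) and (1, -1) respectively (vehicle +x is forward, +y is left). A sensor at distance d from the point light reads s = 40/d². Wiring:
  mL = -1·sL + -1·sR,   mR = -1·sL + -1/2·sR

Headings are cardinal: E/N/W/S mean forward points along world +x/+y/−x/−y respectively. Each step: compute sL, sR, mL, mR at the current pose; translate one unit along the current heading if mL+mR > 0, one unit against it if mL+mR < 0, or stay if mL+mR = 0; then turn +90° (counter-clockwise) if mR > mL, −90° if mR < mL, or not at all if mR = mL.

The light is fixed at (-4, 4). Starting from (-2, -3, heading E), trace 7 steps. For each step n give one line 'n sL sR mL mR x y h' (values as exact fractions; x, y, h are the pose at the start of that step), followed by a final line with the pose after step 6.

0 8/9 40/73 -944/657 -764/657 -2 -3 E
1 10/9 1 -19/9 -29/18 -3 -3 N
2 40/81 40/49 -5200/3969 -3580/3969 -3 -4 W
3 4/9 20/41 -344/369 -254/369 -2 -4 S
4 8/9 40/73 -944/657 -764/657 -2 -3 E
5 10/9 1 -19/9 -29/18 -3 -3 N
6 40/81 40/49 -5200/3969 -3580/3969 -3 -4 W
final -2 -4 S

n=0: pose=(-2,-3,E); sL=8/9, sR=40/73; mL=-944/657, mR=-764/657; mL+mR=-1708/657 → advance -1; mR−mL=20/73 → turn +1·90°
n=1: pose=(-3,-3,N); sL=10/9, sR=1; mL=-19/9, mR=-29/18; mL+mR=-67/18 → advance -1; mR−mL=1/2 → turn +1·90°
n=2: pose=(-3,-4,W); sL=40/81, sR=40/49; mL=-5200/3969, mR=-3580/3969; mL+mR=-8780/3969 → advance -1; mR−mL=20/49 → turn +1·90°
n=3: pose=(-2,-4,S); sL=4/9, sR=20/41; mL=-344/369, mR=-254/369; mL+mR=-598/369 → advance -1; mR−mL=10/41 → turn +1·90°
n=4: pose=(-2,-3,E); sL=8/9, sR=40/73; mL=-944/657, mR=-764/657; mL+mR=-1708/657 → advance -1; mR−mL=20/73 → turn +1·90°
n=5: pose=(-3,-3,N); sL=10/9, sR=1; mL=-19/9, mR=-29/18; mL+mR=-67/18 → advance -1; mR−mL=1/2 → turn +1·90°
n=6: pose=(-3,-4,W); sL=40/81, sR=40/49; mL=-5200/3969, mR=-3580/3969; mL+mR=-8780/3969 → advance -1; mR−mL=20/49 → turn +1·90°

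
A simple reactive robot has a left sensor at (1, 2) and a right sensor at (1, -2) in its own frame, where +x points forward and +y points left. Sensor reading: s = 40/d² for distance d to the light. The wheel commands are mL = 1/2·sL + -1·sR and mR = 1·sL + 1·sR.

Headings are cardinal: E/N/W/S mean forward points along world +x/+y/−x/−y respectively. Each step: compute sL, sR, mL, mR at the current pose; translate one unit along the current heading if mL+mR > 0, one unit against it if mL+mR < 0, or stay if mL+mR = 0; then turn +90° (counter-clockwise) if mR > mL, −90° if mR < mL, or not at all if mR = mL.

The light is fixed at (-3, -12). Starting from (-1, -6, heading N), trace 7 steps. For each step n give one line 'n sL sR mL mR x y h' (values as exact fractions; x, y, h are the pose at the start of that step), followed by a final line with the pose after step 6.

0 40/49 8/13 -132/637 912/637 -1 -6 N
1 20/13 20/41 150/533 1080/533 -1 -5 W
2 8/9 40/37 -212/333 656/333 -2 -5 S
3 10/17 2 -29/17 44/17 -2 -6 E
4 40/49 8/13 -132/637 912/637 -1 -6 N
5 20/13 20/41 150/533 1080/533 -1 -5 W
6 8/9 40/37 -212/333 656/333 -2 -5 S
final -2 -6 E

n=0: pose=(-1,-6,N); sL=40/49, sR=8/13; mL=-132/637, mR=912/637; mL+mR=60/49 → advance +1; mR−mL=1044/637 → turn +1·90°
n=1: pose=(-1,-5,W); sL=20/13, sR=20/41; mL=150/533, mR=1080/533; mL+mR=30/13 → advance +1; mR−mL=930/533 → turn +1·90°
n=2: pose=(-2,-5,S); sL=8/9, sR=40/37; mL=-212/333, mR=656/333; mL+mR=4/3 → advance +1; mR−mL=868/333 → turn +1·90°
n=3: pose=(-2,-6,E); sL=10/17, sR=2; mL=-29/17, mR=44/17; mL+mR=15/17 → advance +1; mR−mL=73/17 → turn +1·90°
n=4: pose=(-1,-6,N); sL=40/49, sR=8/13; mL=-132/637, mR=912/637; mL+mR=60/49 → advance +1; mR−mL=1044/637 → turn +1·90°
n=5: pose=(-1,-5,W); sL=20/13, sR=20/41; mL=150/533, mR=1080/533; mL+mR=30/13 → advance +1; mR−mL=930/533 → turn +1·90°
n=6: pose=(-2,-5,S); sL=8/9, sR=40/37; mL=-212/333, mR=656/333; mL+mR=4/3 → advance +1; mR−mL=868/333 → turn +1·90°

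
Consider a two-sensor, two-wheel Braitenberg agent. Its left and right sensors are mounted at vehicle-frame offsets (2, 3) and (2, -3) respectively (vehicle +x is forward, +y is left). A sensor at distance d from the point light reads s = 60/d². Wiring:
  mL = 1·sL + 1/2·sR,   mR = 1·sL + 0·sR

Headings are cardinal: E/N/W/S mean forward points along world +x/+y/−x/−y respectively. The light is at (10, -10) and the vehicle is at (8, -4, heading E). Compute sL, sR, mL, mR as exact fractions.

20/27 20/3 110/27 20/27

left sensor world pos  = (10, -1); dL² = 81
right sensor world pos = (10, -7); dR² = 9
sL = 60/81 = 20/27
sR = 60/9 = 20/3
mL = 1·sL + 1/2·sR = 110/27
mR = 1·sL + 0·sR = 20/27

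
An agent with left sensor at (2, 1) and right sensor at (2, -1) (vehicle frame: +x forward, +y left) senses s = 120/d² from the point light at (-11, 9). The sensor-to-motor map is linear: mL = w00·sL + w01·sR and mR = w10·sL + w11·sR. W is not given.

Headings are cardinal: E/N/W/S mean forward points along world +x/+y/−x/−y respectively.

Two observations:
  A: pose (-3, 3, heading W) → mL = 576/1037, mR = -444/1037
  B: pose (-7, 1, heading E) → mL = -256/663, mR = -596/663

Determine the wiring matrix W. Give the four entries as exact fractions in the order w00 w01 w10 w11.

obs A: pose=(-3,3,W) → sL=24/17, sR=120/61, mL=576/1037, mR=-444/1037
obs B: pose=(-7,1,E) → sL=24/17, sR=40/39, mL=-256/663, mR=-596/663
sensor matrix S = [[24/17, 120/61], [24/17, 40/39]]; det S = -17920/13481
solve [mL_A; mL_B] = S·[w00; w01] and [mR_A; mR_B] = S·[w10; w11]:
  w00 = -1, w01 = 1, w10 = -1, w11 = 1/2

-1 1 -1 1/2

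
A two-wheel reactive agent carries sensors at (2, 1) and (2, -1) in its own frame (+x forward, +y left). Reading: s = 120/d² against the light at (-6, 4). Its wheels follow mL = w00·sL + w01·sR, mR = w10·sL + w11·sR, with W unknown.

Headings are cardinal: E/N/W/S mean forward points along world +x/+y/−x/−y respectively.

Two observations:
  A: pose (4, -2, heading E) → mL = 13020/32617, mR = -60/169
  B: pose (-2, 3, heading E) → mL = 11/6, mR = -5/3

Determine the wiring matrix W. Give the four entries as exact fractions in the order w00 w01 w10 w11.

obs A: pose=(4,-2,E) → sL=120/169, sR=120/193, mL=13020/32617, mR=-60/169
obs B: pose=(-2,3,E) → sL=10/3, sR=3, mL=11/6, mR=-5/3
sensor matrix S = [[120/169, 120/193], [10/3, 3]]; det S = 1880/32617
solve [mL_A; mL_B] = S·[w00; w01] and [mR_A; mR_B] = S·[w10; w11]:
  w00 = 1, w01 = -1/2, w10 = -1/2, w11 = 0

1 -1/2 -1/2 0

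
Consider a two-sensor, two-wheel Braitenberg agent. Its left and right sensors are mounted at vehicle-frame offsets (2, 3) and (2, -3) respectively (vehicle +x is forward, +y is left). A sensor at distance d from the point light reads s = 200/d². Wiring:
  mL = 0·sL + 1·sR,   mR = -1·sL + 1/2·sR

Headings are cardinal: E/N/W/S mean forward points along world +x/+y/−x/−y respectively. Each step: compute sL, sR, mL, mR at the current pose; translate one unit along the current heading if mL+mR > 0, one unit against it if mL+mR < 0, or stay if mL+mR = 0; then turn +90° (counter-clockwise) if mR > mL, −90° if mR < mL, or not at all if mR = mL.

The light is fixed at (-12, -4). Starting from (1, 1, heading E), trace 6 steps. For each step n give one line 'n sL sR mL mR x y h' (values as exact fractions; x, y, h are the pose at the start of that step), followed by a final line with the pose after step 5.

n=0: pose=(1,1,E); sL=200/289, sR=200/229; mL=200/229, mR=-16900/66181; mL+mR=40900/66181 → advance +1; mR−mL=-74700/66181 → turn -1·90°
n=1: pose=(2,1,S); sL=100/149, sR=20/13; mL=20/13, mR=190/1937; mL+mR=3170/1937 → advance +1; mR−mL=-2790/1937 → turn -1·90°
n=2: pose=(2,0,W); sL=40/29, sR=200/193; mL=200/193, mR=-4820/5597; mL+mR=980/5597 → advance +1; mR−mL=-10620/5597 → turn -1·90°
n=3: pose=(1,0,N); sL=25/17, sR=50/73; mL=50/73, mR=-1400/1241; mL+mR=-550/1241 → advance -1; mR−mL=-2250/1241 → turn -1·90°
n=4: pose=(1,-1,E); sL=200/261, sR=8/9; mL=8/9, mR=-28/87; mL+mR=148/261 → advance +1; mR−mL=-316/261 → turn -1·90°
n=5: pose=(2,-1,S); sL=20/29, sR=100/61; mL=100/61, mR=230/1769; mL+mR=3130/1769 → advance +1; mR−mL=-2670/1769 → turn -1·90°

0 200/289 200/229 200/229 -16900/66181 1 1 E
1 100/149 20/13 20/13 190/1937 2 1 S
2 40/29 200/193 200/193 -4820/5597 2 0 W
3 25/17 50/73 50/73 -1400/1241 1 0 N
4 200/261 8/9 8/9 -28/87 1 -1 E
5 20/29 100/61 100/61 230/1769 2 -1 S
final 2 -2 W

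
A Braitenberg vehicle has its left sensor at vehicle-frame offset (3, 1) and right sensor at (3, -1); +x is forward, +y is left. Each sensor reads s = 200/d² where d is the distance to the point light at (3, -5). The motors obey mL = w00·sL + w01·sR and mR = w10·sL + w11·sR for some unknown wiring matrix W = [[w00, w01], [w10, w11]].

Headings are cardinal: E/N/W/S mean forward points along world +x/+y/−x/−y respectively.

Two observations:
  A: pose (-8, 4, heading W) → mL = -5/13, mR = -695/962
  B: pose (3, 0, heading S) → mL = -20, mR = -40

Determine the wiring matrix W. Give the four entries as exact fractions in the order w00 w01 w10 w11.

obs A: pose=(-8,4,W) → sL=10/13, sR=25/37, mL=-5/13, mR=-695/962
obs B: pose=(3,0,S) → sL=40, sR=40, mL=-20, mR=-40
sensor matrix S = [[10/13, 25/37], [40, 40]]; det S = 1800/481
solve [mL_A; mL_B] = S·[w00; w01] and [mR_A; mR_B] = S·[w10; w11]:
  w00 = -1/2, w01 = 0, w10 = -1/2, w11 = -1/2

-1/2 0 -1/2 -1/2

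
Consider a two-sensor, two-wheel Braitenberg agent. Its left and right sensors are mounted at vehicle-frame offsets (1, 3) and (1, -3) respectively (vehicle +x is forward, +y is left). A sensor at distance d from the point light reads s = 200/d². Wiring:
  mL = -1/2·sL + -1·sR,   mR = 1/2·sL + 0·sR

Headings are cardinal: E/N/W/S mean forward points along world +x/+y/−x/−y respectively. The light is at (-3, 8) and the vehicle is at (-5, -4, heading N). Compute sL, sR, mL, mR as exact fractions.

left sensor world pos  = (-8, -3); dL² = 146
right sensor world pos = (-2, -3); dR² = 122
sL = 200/146 = 100/73
sR = 200/122 = 100/61
mL = -1/2·sL + -1·sR = -10350/4453
mR = 1/2·sL + 0·sR = 50/73

100/73 100/61 -10350/4453 50/73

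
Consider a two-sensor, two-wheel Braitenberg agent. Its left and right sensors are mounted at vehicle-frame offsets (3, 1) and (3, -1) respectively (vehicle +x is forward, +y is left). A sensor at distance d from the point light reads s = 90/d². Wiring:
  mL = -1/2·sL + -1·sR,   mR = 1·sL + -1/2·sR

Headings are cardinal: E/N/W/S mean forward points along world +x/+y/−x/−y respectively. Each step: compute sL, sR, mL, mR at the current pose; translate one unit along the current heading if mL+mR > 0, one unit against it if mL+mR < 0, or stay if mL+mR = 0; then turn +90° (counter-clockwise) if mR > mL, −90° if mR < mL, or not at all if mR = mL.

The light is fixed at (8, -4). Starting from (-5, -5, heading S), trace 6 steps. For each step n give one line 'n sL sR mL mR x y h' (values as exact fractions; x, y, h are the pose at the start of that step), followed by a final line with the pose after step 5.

n=0: pose=(-5,-5,S); sL=9/16, sR=45/106; mL=-1197/1696, mR=297/848; mL+mR=-603/1696 → advance -1; mR−mL=1791/1696 → turn +1·90°
n=1: pose=(-5,-4,E); sL=90/101, sR=90/101; mL=-135/101, mR=45/101; mL+mR=-90/101 → advance -1; mR−mL=180/101 → turn +1·90°
n=2: pose=(-6,-4,N); sL=5/13, sR=45/89; mL=-1615/2314, mR=305/2314; mL+mR=-655/1157 → advance -1; mR−mL=960/1157 → turn +1·90°
n=3: pose=(-6,-5,W); sL=90/293, sR=90/289; mL=-39375/84677, mR=12825/84677; mL+mR=-26550/84677 → advance -1; mR−mL=52200/84677 → turn +1·90°
n=4: pose=(-5,-5,S); sL=9/16, sR=45/106; mL=-1197/1696, mR=297/848; mL+mR=-603/1696 → advance -1; mR−mL=1791/1696 → turn +1·90°
n=5: pose=(-5,-4,E); sL=90/101, sR=90/101; mL=-135/101, mR=45/101; mL+mR=-90/101 → advance -1; mR−mL=180/101 → turn +1·90°

0 9/16 45/106 -1197/1696 297/848 -5 -5 S
1 90/101 90/101 -135/101 45/101 -5 -4 E
2 5/13 45/89 -1615/2314 305/2314 -6 -4 N
3 90/293 90/289 -39375/84677 12825/84677 -6 -5 W
4 9/16 45/106 -1197/1696 297/848 -5 -5 S
5 90/101 90/101 -135/101 45/101 -5 -4 E
final -6 -4 N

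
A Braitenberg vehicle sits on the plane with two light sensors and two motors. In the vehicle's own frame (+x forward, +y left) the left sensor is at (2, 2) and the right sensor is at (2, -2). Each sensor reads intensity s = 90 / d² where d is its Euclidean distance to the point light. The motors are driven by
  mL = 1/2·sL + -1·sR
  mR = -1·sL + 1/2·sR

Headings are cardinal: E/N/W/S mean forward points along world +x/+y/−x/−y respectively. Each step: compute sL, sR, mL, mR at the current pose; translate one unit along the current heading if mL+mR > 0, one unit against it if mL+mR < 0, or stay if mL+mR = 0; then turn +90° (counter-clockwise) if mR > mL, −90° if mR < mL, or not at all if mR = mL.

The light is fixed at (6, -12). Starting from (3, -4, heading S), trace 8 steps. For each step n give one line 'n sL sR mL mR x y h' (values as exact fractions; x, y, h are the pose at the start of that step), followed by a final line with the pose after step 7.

0 90/37 90/61 -585/2257 -3825/2257 3 -4 S
1 45/37 45/73 -45/5402 -4905/5402 3 -3 W
2 90/137 90/121 -6885/16577 -4725/16577 4 -3 N
3 45/26 45/58 135/1508 -2025/1508 4 -4 W
4 90/109 90/101 -5265/11009 -4185/11009 5 -4 N
5 45/17 1 11/34 -73/34 5 -5 W
6 18/17 18/17 -9/17 -9/17 6 -5 N
7 45/34 45/34 -45/68 -45/68 6 -6 N
final 6 -7 N

n=0: pose=(3,-4,S); sL=90/37, sR=90/61; mL=-585/2257, mR=-3825/2257; mL+mR=-4410/2257 → advance -1; mR−mL=-3240/2257 → turn -1·90°
n=1: pose=(3,-3,W); sL=45/37, sR=45/73; mL=-45/5402, mR=-4905/5402; mL+mR=-2475/2701 → advance -1; mR−mL=-2430/2701 → turn -1·90°
n=2: pose=(4,-3,N); sL=90/137, sR=90/121; mL=-6885/16577, mR=-4725/16577; mL+mR=-11610/16577 → advance -1; mR−mL=2160/16577 → turn +1·90°
n=3: pose=(4,-4,W); sL=45/26, sR=45/58; mL=135/1508, mR=-2025/1508; mL+mR=-945/754 → advance -1; mR−mL=-540/377 → turn -1·90°
n=4: pose=(5,-4,N); sL=90/109, sR=90/101; mL=-5265/11009, mR=-4185/11009; mL+mR=-9450/11009 → advance -1; mR−mL=1080/11009 → turn +1·90°
n=5: pose=(5,-5,W); sL=45/17, sR=1; mL=11/34, mR=-73/34; mL+mR=-31/17 → advance -1; mR−mL=-42/17 → turn -1·90°
n=6: pose=(6,-5,N); sL=18/17, sR=18/17; mL=-9/17, mR=-9/17; mL+mR=-18/17 → advance -1; mR−mL=0 → turn +0·90°
n=7: pose=(6,-6,N); sL=45/34, sR=45/34; mL=-45/68, mR=-45/68; mL+mR=-45/34 → advance -1; mR−mL=0 → turn +0·90°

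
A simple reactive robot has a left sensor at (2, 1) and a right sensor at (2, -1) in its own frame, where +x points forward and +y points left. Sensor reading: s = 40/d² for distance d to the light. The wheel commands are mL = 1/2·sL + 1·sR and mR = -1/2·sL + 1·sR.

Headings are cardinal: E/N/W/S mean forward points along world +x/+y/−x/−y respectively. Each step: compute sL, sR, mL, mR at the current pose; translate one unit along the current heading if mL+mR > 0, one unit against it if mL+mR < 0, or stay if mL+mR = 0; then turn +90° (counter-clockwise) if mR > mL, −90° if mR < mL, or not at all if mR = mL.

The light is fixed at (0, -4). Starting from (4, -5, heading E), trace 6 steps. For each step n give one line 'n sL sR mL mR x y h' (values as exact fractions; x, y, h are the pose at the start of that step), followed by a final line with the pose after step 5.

n=0: pose=(4,-5,E); sL=10/9, sR=1; mL=14/9, mR=4/9; mL+mR=2 → advance +1; mR−mL=-10/9 → turn -1·90°
n=1: pose=(5,-5,S); sL=8/9, sR=8/5; mL=92/45, mR=52/45; mL+mR=16/5 → advance +1; mR−mL=-8/9 → turn -1·90°
n=2: pose=(5,-6,W); sL=20/9, sR=4; mL=46/9, mR=26/9; mL+mR=8 → advance +1; mR−mL=-20/9 → turn -1·90°
n=3: pose=(4,-6,N); sL=40/9, sR=8/5; mL=172/45, mR=-28/45; mL+mR=16/5 → advance +1; mR−mL=-40/9 → turn -1·90°
n=4: pose=(4,-5,E); sL=10/9, sR=1; mL=14/9, mR=4/9; mL+mR=2 → advance +1; mR−mL=-10/9 → turn -1·90°
n=5: pose=(5,-5,S); sL=8/9, sR=8/5; mL=92/45, mR=52/45; mL+mR=16/5 → advance +1; mR−mL=-8/9 → turn -1·90°

0 10/9 1 14/9 4/9 4 -5 E
1 8/9 8/5 92/45 52/45 5 -5 S
2 20/9 4 46/9 26/9 5 -6 W
3 40/9 8/5 172/45 -28/45 4 -6 N
4 10/9 1 14/9 4/9 4 -5 E
5 8/9 8/5 92/45 52/45 5 -5 S
final 5 -6 W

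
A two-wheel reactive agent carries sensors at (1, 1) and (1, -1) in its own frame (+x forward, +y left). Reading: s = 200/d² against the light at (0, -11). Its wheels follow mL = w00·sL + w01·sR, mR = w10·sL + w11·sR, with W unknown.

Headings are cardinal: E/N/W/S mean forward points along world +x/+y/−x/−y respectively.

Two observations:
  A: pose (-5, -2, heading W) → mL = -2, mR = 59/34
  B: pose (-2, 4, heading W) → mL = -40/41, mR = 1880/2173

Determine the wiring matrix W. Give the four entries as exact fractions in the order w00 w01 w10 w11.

-1 0 1/2 1/2

obs A: pose=(-5,-2,W) → sL=2, sR=25/17, mL=-2, mR=59/34
obs B: pose=(-2,4,W) → sL=40/41, sR=40/53, mL=-40/41, mR=1880/2173
sensor matrix S = [[2, 25/17], [40/41, 40/53]]; det S = 2760/36941
solve [mL_A; mL_B] = S·[w00; w01] and [mR_A; mR_B] = S·[w10; w11]:
  w00 = -1, w01 = 0, w10 = 1/2, w11 = 1/2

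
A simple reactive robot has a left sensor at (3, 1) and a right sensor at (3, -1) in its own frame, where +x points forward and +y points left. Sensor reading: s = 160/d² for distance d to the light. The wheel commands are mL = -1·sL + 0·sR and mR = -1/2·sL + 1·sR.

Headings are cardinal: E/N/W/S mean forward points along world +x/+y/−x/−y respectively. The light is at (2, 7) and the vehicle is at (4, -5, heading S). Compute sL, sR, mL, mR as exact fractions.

left sensor world pos  = (5, -8); dL² = 234
right sensor world pos = (3, -8); dR² = 226
sL = 160/234 = 80/117
sR = 160/226 = 80/113
mL = -1·sL + 0·sR = -80/117
mR = -1/2·sL + 1·sR = 4840/13221

80/117 80/113 -80/117 4840/13221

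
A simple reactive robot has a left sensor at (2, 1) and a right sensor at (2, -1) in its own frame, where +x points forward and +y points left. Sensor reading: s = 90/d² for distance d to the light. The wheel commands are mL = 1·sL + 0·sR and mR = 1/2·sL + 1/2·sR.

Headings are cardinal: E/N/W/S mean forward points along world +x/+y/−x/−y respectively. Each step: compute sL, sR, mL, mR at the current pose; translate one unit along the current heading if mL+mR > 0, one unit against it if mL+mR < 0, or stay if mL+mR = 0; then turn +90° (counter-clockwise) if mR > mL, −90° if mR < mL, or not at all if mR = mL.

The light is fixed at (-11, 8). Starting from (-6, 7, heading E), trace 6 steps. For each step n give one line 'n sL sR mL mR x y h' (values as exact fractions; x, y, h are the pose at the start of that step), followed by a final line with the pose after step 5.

n=0: pose=(-6,7,E); sL=90/49, sR=90/53; mL=90/49, mR=4590/2597; mL+mR=9360/2597 → advance +1; mR−mL=-180/2597 → turn -1·90°
n=1: pose=(-5,7,S); sL=45/29, sR=45/17; mL=45/29, mR=1035/493; mL+mR=1800/493 → advance +1; mR−mL=270/493 → turn +1·90°
n=2: pose=(-5,6,E); sL=18/13, sR=90/73; mL=18/13, mR=1242/949; mL+mR=2556/949 → advance +1; mR−mL=-72/949 → turn -1·90°
n=3: pose=(-4,6,S); sL=9/8, sR=45/26; mL=9/8, mR=297/208; mL+mR=531/208 → advance +1; mR−mL=63/208 → turn +1·90°
n=4: pose=(-4,5,E); sL=18/17, sR=90/97; mL=18/17, mR=1638/1649; mL+mR=3384/1649 → advance +1; mR−mL=-108/1649 → turn -1·90°
n=5: pose=(-3,5,S); sL=45/53, sR=45/37; mL=45/53, mR=2025/1961; mL+mR=3690/1961 → advance +1; mR−mL=360/1961 → turn +1·90°

0 90/49 90/53 90/49 4590/2597 -6 7 E
1 45/29 45/17 45/29 1035/493 -5 7 S
2 18/13 90/73 18/13 1242/949 -5 6 E
3 9/8 45/26 9/8 297/208 -4 6 S
4 18/17 90/97 18/17 1638/1649 -4 5 E
5 45/53 45/37 45/53 2025/1961 -3 5 S
final -3 4 E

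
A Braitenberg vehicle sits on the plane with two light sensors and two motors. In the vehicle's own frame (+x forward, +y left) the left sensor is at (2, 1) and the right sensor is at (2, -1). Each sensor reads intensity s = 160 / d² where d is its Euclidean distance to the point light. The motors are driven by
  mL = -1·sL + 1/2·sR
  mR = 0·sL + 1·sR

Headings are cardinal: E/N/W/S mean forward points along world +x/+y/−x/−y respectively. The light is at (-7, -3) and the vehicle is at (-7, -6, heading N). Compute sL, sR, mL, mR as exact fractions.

80 80 -40 80

left sensor world pos  = (-8, -4); dL² = 2
right sensor world pos = (-6, -4); dR² = 2
sL = 160/2 = 80
sR = 160/2 = 80
mL = -1·sL + 1/2·sR = -40
mR = 0·sL + 1·sR = 80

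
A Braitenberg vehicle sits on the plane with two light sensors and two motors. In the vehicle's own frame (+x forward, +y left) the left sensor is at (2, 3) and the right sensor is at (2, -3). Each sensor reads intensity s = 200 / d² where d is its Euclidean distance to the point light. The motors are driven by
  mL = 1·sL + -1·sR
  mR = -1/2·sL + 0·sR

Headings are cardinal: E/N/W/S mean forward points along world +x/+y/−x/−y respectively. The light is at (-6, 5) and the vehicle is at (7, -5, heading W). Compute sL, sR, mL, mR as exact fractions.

20/29 20/17 -240/493 -10/29

left sensor world pos  = (5, -8); dL² = 290
right sensor world pos = (5, -2); dR² = 170
sL = 200/290 = 20/29
sR = 200/170 = 20/17
mL = 1·sL + -1·sR = -240/493
mR = -1/2·sL + 0·sR = -10/29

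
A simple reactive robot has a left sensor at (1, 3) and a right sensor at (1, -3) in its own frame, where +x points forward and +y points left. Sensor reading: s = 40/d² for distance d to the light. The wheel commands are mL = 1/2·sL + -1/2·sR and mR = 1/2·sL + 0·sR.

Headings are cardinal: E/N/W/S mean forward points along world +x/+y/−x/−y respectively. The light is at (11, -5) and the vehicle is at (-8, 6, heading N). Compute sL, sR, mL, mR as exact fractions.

left sensor world pos  = (-11, 7); dL² = 628
right sensor world pos = (-5, 7); dR² = 400
sL = 40/628 = 10/157
sR = 40/400 = 1/10
mL = 1/2·sL + -1/2·sR = -57/3140
mR = 1/2·sL + 0·sR = 5/157

10/157 1/10 -57/3140 5/157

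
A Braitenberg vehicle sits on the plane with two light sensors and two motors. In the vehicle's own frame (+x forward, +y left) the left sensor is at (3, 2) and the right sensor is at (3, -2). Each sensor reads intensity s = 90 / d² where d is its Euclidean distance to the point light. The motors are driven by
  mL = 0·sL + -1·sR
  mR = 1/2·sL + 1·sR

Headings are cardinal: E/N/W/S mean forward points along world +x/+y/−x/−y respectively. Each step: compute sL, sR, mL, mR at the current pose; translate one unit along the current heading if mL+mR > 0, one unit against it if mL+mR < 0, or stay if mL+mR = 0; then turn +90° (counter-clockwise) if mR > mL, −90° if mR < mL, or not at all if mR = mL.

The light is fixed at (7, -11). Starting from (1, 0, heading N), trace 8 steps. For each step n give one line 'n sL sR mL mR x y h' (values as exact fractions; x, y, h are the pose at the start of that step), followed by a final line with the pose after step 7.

0 9/26 45/106 -45/106 1647/2756 1 0 N
1 90/181 90/277 -90/277 28755/50137 1 1 W
2 45/53 5/9 -5/9 935/954 0 1 S
3 18/37 90/97 -90/97 4203/3589 0 0 E
4 9/26 45/106 -45/106 1647/2756 1 0 N
5 90/181 90/277 -90/277 28755/50137 1 1 W
6 45/53 5/9 -5/9 935/954 0 1 S
7 18/37 90/97 -90/97 4203/3589 0 0 E
final 1 0 N

n=0: pose=(1,0,N); sL=9/26, sR=45/106; mL=-45/106, mR=1647/2756; mL+mR=9/52 → advance +1; mR−mL=2817/2756 → turn +1·90°
n=1: pose=(1,1,W); sL=90/181, sR=90/277; mL=-90/277, mR=28755/50137; mL+mR=45/181 → advance +1; mR−mL=45045/50137 → turn +1·90°
n=2: pose=(0,1,S); sL=45/53, sR=5/9; mL=-5/9, mR=935/954; mL+mR=45/106 → advance +1; mR−mL=1465/954 → turn +1·90°
n=3: pose=(0,0,E); sL=18/37, sR=90/97; mL=-90/97, mR=4203/3589; mL+mR=9/37 → advance +1; mR−mL=7533/3589 → turn +1·90°
n=4: pose=(1,0,N); sL=9/26, sR=45/106; mL=-45/106, mR=1647/2756; mL+mR=9/52 → advance +1; mR−mL=2817/2756 → turn +1·90°
n=5: pose=(1,1,W); sL=90/181, sR=90/277; mL=-90/277, mR=28755/50137; mL+mR=45/181 → advance +1; mR−mL=45045/50137 → turn +1·90°
n=6: pose=(0,1,S); sL=45/53, sR=5/9; mL=-5/9, mR=935/954; mL+mR=45/106 → advance +1; mR−mL=1465/954 → turn +1·90°
n=7: pose=(0,0,E); sL=18/37, sR=90/97; mL=-90/97, mR=4203/3589; mL+mR=9/37 → advance +1; mR−mL=7533/3589 → turn +1·90°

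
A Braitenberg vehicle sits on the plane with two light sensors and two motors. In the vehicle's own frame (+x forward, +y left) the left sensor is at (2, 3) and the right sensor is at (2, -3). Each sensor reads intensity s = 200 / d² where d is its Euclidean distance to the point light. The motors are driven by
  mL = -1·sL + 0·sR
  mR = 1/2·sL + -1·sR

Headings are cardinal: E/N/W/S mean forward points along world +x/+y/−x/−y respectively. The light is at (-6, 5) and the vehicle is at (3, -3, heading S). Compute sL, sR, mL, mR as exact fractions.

left sensor world pos  = (6, -5); dL² = 244
right sensor world pos = (0, -5); dR² = 136
sL = 200/244 = 50/61
sR = 200/136 = 25/17
mL = -1·sL + 0·sR = -50/61
mR = 1/2·sL + -1·sR = -1100/1037

50/61 25/17 -50/61 -1100/1037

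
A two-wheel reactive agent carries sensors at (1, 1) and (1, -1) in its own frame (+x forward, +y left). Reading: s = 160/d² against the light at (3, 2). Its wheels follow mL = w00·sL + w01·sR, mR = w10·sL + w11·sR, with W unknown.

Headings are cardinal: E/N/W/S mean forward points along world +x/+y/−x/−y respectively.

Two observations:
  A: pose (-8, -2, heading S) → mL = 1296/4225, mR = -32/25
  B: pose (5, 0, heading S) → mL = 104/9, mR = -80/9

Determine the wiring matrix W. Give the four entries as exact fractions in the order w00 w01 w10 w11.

-1/2 1 -1 0

obs A: pose=(-8,-2,S) → sL=32/25, sR=160/169, mL=1296/4225, mR=-32/25
obs B: pose=(5,0,S) → sL=80/9, sR=16, mL=104/9, mR=-80/9
sensor matrix S = [[32/25, 160/169], [80/9, 16]]; det S = 458752/38025
solve [mL_A; mL_B] = S·[w00; w01] and [mR_A; mR_B] = S·[w10; w11]:
  w00 = -1/2, w01 = 1, w10 = -1, w11 = 0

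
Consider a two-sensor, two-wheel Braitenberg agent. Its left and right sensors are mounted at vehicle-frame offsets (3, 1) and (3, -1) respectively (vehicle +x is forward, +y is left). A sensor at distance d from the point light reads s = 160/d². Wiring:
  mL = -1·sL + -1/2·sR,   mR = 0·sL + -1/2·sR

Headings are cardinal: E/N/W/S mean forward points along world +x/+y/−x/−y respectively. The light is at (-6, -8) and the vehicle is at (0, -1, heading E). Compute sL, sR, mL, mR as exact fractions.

32/29 160/117 -6064/3393 -80/117

left sensor world pos  = (3, 0); dL² = 145
right sensor world pos = (3, -2); dR² = 117
sL = 160/145 = 32/29
sR = 160/117 = 160/117
mL = -1·sL + -1/2·sR = -6064/3393
mR = 0·sL + -1/2·sR = -80/117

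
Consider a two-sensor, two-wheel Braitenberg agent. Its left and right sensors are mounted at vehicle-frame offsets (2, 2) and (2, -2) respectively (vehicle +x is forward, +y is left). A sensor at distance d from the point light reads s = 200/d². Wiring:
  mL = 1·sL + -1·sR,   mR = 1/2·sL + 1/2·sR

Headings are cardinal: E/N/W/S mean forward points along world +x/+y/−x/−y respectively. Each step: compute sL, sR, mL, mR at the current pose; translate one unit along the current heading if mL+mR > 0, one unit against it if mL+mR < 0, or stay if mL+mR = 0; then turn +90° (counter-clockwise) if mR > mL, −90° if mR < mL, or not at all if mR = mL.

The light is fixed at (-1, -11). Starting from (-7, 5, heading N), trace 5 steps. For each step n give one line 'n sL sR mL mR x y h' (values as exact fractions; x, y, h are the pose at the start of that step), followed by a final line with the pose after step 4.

n=0: pose=(-7,5,N); sL=50/97, sR=10/17; mL=-120/1649, mR=910/1649; mL+mR=790/1649 → advance +1; mR−mL=1030/1649 → turn +1·90°
n=1: pose=(-7,6,W); sL=200/289, sR=8/17; mL=64/289, mR=168/289; mL+mR=232/289 → advance +1; mR−mL=104/289 → turn +1·90°
n=2: pose=(-8,6,S); sL=4/5, sR=100/153; mL=112/765, mR=556/765; mL+mR=668/765 → advance +1; mR−mL=148/255 → turn +1·90°
n=3: pose=(-8,5,E); sL=200/349, sR=200/221; mL=-25600/77129, mR=57000/77129; mL+mR=31400/77129 → advance +1; mR−mL=82600/77129 → turn +1·90°
n=4: pose=(-7,5,N); sL=50/97, sR=10/17; mL=-120/1649, mR=910/1649; mL+mR=790/1649 → advance +1; mR−mL=1030/1649 → turn +1·90°

0 50/97 10/17 -120/1649 910/1649 -7 5 N
1 200/289 8/17 64/289 168/289 -7 6 W
2 4/5 100/153 112/765 556/765 -8 6 S
3 200/349 200/221 -25600/77129 57000/77129 -8 5 E
4 50/97 10/17 -120/1649 910/1649 -7 5 N
final -7 6 W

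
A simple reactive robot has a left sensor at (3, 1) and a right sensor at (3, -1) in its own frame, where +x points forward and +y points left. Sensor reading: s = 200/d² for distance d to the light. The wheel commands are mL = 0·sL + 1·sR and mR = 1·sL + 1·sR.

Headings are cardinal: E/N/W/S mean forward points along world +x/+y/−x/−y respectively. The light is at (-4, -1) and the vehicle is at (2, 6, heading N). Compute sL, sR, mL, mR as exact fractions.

8/5 200/149 200/149 2192/745

left sensor world pos  = (1, 9); dL² = 125
right sensor world pos = (3, 9); dR² = 149
sL = 200/125 = 8/5
sR = 200/149 = 200/149
mL = 0·sL + 1·sR = 200/149
mR = 1·sL + 1·sR = 2192/745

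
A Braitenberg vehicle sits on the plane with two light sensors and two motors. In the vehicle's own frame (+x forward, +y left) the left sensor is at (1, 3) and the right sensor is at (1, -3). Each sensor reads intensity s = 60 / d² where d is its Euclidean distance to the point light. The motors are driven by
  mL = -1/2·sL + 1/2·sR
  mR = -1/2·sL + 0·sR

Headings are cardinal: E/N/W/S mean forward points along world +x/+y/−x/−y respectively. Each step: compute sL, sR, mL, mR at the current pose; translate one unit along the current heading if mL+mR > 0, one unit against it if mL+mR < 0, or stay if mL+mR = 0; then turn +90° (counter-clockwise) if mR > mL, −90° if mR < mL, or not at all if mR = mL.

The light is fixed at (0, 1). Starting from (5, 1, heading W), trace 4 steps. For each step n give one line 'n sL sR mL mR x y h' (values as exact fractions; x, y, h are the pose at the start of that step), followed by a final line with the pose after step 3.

n=0: pose=(5,1,W); sL=12/5, sR=12/5; mL=0, mR=-6/5; mL+mR=-6/5 → advance -1; mR−mL=-6/5 → turn -1·90°
n=1: pose=(6,1,N); sL=6, sR=30/41; mL=-108/41, mR=-3; mL+mR=-231/41 → advance -1; mR−mL=-15/41 → turn -1·90°
n=2: pose=(6,0,E); sL=60/53, sR=12/13; mL=-72/689, mR=-30/53; mL+mR=-462/689 → advance -1; mR−mL=-6/13 → turn -1·90°
n=3: pose=(5,0,S); sL=15/17, sR=15/2; mL=225/68, mR=-15/34; mL+mR=195/68 → advance +1; mR−mL=-15/4 → turn -1·90°

0 12/5 12/5 0 -6/5 5 1 W
1 6 30/41 -108/41 -3 6 1 N
2 60/53 12/13 -72/689 -30/53 6 0 E
3 15/17 15/2 225/68 -15/34 5 0 S
final 5 -1 W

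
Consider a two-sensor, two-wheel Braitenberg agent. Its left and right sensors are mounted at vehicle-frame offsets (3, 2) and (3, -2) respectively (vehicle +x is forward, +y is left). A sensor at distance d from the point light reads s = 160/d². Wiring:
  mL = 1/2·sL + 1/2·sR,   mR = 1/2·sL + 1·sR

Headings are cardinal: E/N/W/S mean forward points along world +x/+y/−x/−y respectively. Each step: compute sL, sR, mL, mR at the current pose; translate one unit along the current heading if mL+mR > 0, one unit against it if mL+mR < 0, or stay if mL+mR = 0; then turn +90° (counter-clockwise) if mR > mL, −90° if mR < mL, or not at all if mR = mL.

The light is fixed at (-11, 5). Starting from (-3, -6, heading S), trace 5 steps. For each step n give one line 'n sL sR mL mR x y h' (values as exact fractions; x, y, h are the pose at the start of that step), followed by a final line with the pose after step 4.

0 20/37 20/29 660/1073 1030/1073 -3 -6 S
1 160/221 160/317 43040/70057 60720/70057 -3 -7 E
2 16/13 80/101 1328/1313 1848/1313 -2 -7 N
3 32/41 160/117 5152/4797 8432/4797 -2 -6 W
4 20/37 20/29 660/1073 1030/1073 -3 -6 S
final -3 -7 E

n=0: pose=(-3,-6,S); sL=20/37, sR=20/29; mL=660/1073, mR=1030/1073; mL+mR=1690/1073 → advance +1; mR−mL=10/29 → turn +1·90°
n=1: pose=(-3,-7,E); sL=160/221, sR=160/317; mL=43040/70057, mR=60720/70057; mL+mR=103760/70057 → advance +1; mR−mL=80/317 → turn +1·90°
n=2: pose=(-2,-7,N); sL=16/13, sR=80/101; mL=1328/1313, mR=1848/1313; mL+mR=3176/1313 → advance +1; mR−mL=40/101 → turn +1·90°
n=3: pose=(-2,-6,W); sL=32/41, sR=160/117; mL=5152/4797, mR=8432/4797; mL+mR=4528/1599 → advance +1; mR−mL=80/117 → turn +1·90°
n=4: pose=(-3,-6,S); sL=20/37, sR=20/29; mL=660/1073, mR=1030/1073; mL+mR=1690/1073 → advance +1; mR−mL=10/29 → turn +1·90°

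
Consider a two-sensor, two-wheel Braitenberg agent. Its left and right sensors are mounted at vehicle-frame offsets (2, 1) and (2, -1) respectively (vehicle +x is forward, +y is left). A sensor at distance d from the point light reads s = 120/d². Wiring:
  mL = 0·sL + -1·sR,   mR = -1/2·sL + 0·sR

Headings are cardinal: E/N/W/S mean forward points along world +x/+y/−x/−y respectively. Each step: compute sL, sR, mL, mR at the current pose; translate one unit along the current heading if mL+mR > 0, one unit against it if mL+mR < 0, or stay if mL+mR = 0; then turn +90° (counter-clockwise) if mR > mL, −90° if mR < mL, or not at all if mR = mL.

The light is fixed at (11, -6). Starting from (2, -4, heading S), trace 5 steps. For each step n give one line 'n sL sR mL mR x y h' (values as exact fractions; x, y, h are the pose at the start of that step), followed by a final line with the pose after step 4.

n=0: pose=(2,-4,S); sL=15/8, sR=6/5; mL=-6/5, mR=-15/16; mL+mR=-171/80 → advance -1; mR−mL=21/80 → turn +1·90°
n=1: pose=(2,-3,E); sL=24/13, sR=120/53; mL=-120/53, mR=-12/13; mL+mR=-2196/689 → advance -1; mR−mL=924/689 → turn +1·90°
n=2: pose=(1,-3,N); sL=60/73, sR=60/53; mL=-60/53, mR=-30/73; mL+mR=-5970/3869 → advance -1; mR−mL=2790/3869 → turn +1·90°
n=3: pose=(1,-4,W); sL=24/29, sR=40/51; mL=-40/51, mR=-12/29; mL+mR=-1772/1479 → advance -1; mR−mL=548/1479 → turn +1·90°
n=4: pose=(2,-4,S); sL=15/8, sR=6/5; mL=-6/5, mR=-15/16; mL+mR=-171/80 → advance -1; mR−mL=21/80 → turn +1·90°

0 15/8 6/5 -6/5 -15/16 2 -4 S
1 24/13 120/53 -120/53 -12/13 2 -3 E
2 60/73 60/53 -60/53 -30/73 1 -3 N
3 24/29 40/51 -40/51 -12/29 1 -4 W
4 15/8 6/5 -6/5 -15/16 2 -4 S
final 2 -3 E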